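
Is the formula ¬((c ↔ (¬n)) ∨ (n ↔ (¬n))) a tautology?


Build the truth table over {c, n}:
c | n | φ
---------
F | F | T
T | F | F
F | T | F
T | T | T
Counterexample at row 2: with c=T, n=F, the formula is F.

No, it is not a tautology.


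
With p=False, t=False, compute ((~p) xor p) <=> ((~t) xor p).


Substitute p=False, t=False:
~p = True
(~p) xor p = True xor False = True
~t = True
(~t) xor p = True xor False = True
((~p) xor p) <=> ((~t) xor p) = True <=> True = True

True


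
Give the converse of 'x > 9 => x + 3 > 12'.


The converse of (P → Q) is (Q → P). It is not in general equivalent to the original.
Here P = 'x > 9' and Q = 'x + 3 > 12'.

If x + 3 > 12, then x > 9.


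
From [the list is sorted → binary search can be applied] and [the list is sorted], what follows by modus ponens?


Modus ponens: from (P → Q) and P, infer Q.
P = 'the list is sorted' is asserted, and P → Q holds, so Q follows.

binary search can be applied.


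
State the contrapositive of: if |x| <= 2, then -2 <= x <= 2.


The contrapositive of (P → Q) is (¬Q → ¬P); it is logically equivalent to the original.
Here P = '|x| <= 2' and Q = '-2 <= x <= 2'.

If not (-2 <= x <= 2), then not (|x| <= 2).


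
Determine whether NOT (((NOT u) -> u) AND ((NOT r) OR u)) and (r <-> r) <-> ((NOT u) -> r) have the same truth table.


Compare truth tables:
r | u | φ | ψ
-------------
F | F | T | F
T | F | T | T
F | T | F | T
T | T | F | T
They differ at row 1 (r=F, u=F): φ=T but ψ=F.

No, they are not logically equivalent.


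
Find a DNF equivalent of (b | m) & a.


Step 1: Distribute ∧ over ∨: (b ∨ m) ∧ a = (b ∧ a) ∨ (m ∧ a).

(b & a) | (m & a)


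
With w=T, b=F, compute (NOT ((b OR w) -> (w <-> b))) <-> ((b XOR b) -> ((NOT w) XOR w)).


Substitute w=T, b=F:
b OR w = F OR T = T
w <-> b = T <-> F = F
(b OR w) -> (w <-> b) = T -> F = F
NOT ((b OR w) -> (w <-> b)) = T
b XOR b = F XOR F = F
NOT w = F
(NOT w) XOR w = F XOR T = T
(b XOR b) -> ((NOT w) XOR w) = F -> T = T
(NOT ((b OR w) -> (w <-> b))) <-> ((b XOR b) -> ((NOT w) XOR w)) = T <-> T = T

T


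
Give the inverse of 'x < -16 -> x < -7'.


The inverse of (P → Q) is (¬P → ¬Q). It is equivalent to the converse, not to the original.
Here P = 'x < -16' and Q = 'x < -7'.

If not (x < -16), then not (x < -7).


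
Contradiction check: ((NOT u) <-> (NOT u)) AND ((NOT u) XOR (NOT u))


Truth table over {u}:
u | φ
-----
F | F
T | F
Every row is false.

Yes, it is a contradiction.


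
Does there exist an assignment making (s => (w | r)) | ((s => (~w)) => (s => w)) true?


Search for a satisfying assignment over {r, s, w}.
Try r=False, s=False, w=False: the formula evaluates to True.
A satisfying assignment exists.

Satisfiable.


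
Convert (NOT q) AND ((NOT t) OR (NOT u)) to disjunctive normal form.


Step 1: Distribute ∧ over ∨: (¬q) ∧ ((¬t) ∨ (¬u)) = ((¬q) ∧ (¬t)) ∨ ((¬q) ∧ (¬u)).

((NOT q) AND (NOT t)) OR ((NOT q) AND (NOT u))


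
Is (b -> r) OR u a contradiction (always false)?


Truth table over {b, r, u}:
b | r | u | φ
-------------
F | F | F | T
T | F | F | F
F | T | F | T
T | T | F | T
F | F | T | T
T | F | T | T
F | T | T | T
T | T | T | T
Satisfying assignment at row 1: b=F, r=F, u=F gives T.

No, it is not a contradiction.


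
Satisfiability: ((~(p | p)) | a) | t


Search for a satisfying assignment over {a, p, t}.
Try a=False, p=False, t=False: the formula evaluates to True.
A satisfying assignment exists.

Satisfiable.


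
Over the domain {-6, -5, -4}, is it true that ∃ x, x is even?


Evaluate the predicate on each element: -6:T, -5:F, -4:T.
Witness x = -6 satisfies the predicate.

T


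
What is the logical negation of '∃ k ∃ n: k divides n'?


Negation flips each quantifier (∀↔∃) and negates the inner predicate.
¬(∃ k ∃ n: φ) = ∀ k ∀ n: ¬φ.

∀ k ∀ n: ¬(k divides n)


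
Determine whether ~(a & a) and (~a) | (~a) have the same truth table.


Compare truth tables:
a | φ | ψ
---------
False | True | True
True | False | False
The columns φ and ψ agree on every row.

Yes, they are logically equivalent.


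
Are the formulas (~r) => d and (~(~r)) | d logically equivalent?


Compare truth tables:
d | r | φ | ψ
-------------
False | False | False | False
True | False | True | True
False | True | True | True
True | True | True | True
The columns φ and ψ agree on every row.

Yes, they are logically equivalent.


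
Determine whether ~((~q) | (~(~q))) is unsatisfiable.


Truth table over {q}:
q | φ
-----
False | False
True | False
Every row is false.

Yes, it is a contradiction.


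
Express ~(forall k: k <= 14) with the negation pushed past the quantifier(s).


¬(forall x: φ) = exists x: ¬φ, and ¬(exists x: φ) = forall x: ¬φ.
Apply to the universal statement.

exists k: ~(k <= 14)


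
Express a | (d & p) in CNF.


Step 1: Distribute ∨ over ∧: a ∨ (d ∧ p) = (a ∨ d) ∧ (a ∨ p).

(a | d) & (a | p)


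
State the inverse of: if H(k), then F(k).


The inverse of (P → Q) is (¬P → ¬Q). It is equivalent to the converse, not to the original.
Here P = 'H(k)' and Q = 'F(k)'.

If not (H(k)), then not (F(k)).


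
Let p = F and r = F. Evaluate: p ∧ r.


Conjunction is true only when both operands are true.
Substitute: p=F, r=F.
F ∧ F evaluates to F.

F


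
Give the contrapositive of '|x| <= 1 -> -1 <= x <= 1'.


The contrapositive of (P → Q) is (¬Q → ¬P); it is logically equivalent to the original.
Here P = '|x| <= 1' and Q = '-1 <= x <= 1'.

If not (-1 <= x <= 1), then not (|x| <= 1).


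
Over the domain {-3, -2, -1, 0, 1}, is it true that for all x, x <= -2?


Evaluate the predicate on each element: -3:T, -2:T, -1:F, 0:F, 1:F.
Counterexample x = -1 fails the predicate.

F


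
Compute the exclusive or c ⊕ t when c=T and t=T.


Exclusive or is true when exactly one operand is true.
Substitute: c=T, t=T.
T ⊕ T evaluates to F.

F


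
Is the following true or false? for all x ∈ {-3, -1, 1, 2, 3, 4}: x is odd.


Evaluate the predicate on each element: -3:T, -1:T, 1:T, 2:F, 3:T, 4:F.
Counterexample x = 2 fails the predicate.

F


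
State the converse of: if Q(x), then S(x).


The converse of (P → Q) is (Q → P). It is not in general equivalent to the original.
Here P = 'Q(x)' and Q = 'S(x)'.

If S(x), then Q(x).


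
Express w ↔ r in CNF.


Step 1: Rewrite w ↔ r as (w → r) ∧ (r → w).
Step 2: Rewrite each implication as a disjunction.

((¬w) ∨ r) ∧ ((¬r) ∨ w)


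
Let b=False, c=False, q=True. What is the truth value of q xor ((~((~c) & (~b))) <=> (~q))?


Substitute b=False, c=False, q=True:
~c = True
~b = True
(~c) & (~b) = True & True = True
~((~c) & (~b)) = False
~q = False
(~((~c) & (~b))) <=> (~q) = False <=> False = True
q xor ((~((~c) & (~b))) <=> (~q)) = True xor True = False

False


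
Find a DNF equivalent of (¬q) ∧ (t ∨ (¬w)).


Step 1: Distribute ∧ over ∨: (¬q) ∧ (t ∨ (¬w)) = ((¬q) ∧ t) ∨ ((¬q) ∧ (¬w)).

((¬q) ∧ t) ∨ ((¬q) ∧ (¬w))


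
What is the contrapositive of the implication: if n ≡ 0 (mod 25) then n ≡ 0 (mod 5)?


The contrapositive of (P → Q) is (¬Q → ¬P); it is logically equivalent to the original.
Here P = 'n ≡ 0 (mod 25)' and Q = 'n ≡ 0 (mod 5)'.

If not (n ≡ 0 (mod 5)), then not (n ≡ 0 (mod 25)).


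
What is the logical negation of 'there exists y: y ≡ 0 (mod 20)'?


¬(for all x: φ) = there exists x: ¬φ, and ¬(there exists x: φ) = for all x: ¬φ.
Apply to the existential statement.

for all y: NOT(y ≡ 0 (mod 20))


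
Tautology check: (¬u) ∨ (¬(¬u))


Build the truth table over {u}:
u | φ
-----
F | T
T | T
Every row evaluates to true.

Yes, it is a tautology.


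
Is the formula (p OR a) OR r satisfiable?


Search for a satisfying assignment over {a, p, r}.
Try a=T, p=F, r=F: the formula evaluates to T.
A satisfying assignment exists.

Satisfiable.


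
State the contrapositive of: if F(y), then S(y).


The contrapositive of (P → Q) is (¬Q → ¬P); it is logically equivalent to the original.
Here P = 'F(y)' and Q = 'S(y)'.

If not (S(y)), then not (F(y)).


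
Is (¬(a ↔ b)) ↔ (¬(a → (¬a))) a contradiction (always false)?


Truth table over {a, b}:
a | b | φ
---------
F | F | T
T | F | T
F | T | F
T | T | F
Satisfying assignment at row 1: a=F, b=F gives T.

No, it is not a contradiction.


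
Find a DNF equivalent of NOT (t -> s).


Step 1: Rewrite implication then negate: ¬(¬t ∨ s) = t ∧ ¬s.

t AND (NOT s)


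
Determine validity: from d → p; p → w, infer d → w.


This matches the form of hypothetical syllogism: the conclusion follows in every model of the premises.

Valid.


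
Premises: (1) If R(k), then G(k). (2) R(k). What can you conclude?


Modus ponens: from (P → Q) and P, infer Q.
P = 'R(k)' is asserted, and P → Q holds, so Q follows.

G(k).


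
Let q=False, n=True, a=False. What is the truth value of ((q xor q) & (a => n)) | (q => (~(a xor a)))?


Substitute q=False, n=True, a=False:
q xor q = False xor False = False
a => n = False => True = True
(q xor q) & (a => n) = False & True = False
a xor a = False xor False = False
~(a xor a) = True
q => (~(a xor a)) = False => True = True
((q xor q) & (a => n)) | (q => (~(a xor a))) = False | True = True

True


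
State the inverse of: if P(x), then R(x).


The inverse of (P → Q) is (¬P → ¬Q). It is equivalent to the converse, not to the original.
Here P = 'P(x)' and Q = 'R(x)'.

If not (P(x)), then not (R(x)).


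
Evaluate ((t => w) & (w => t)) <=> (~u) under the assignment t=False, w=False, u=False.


Substitute t=False, w=False, u=False:
t => w = False => False = True
w => t = False => False = True
(t => w) & (w => t) = True & True = True
~u = True
((t => w) & (w => t)) <=> (~u) = True <=> True = True

True


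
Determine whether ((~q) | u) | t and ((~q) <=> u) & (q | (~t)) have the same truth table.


Compare truth tables:
q | t | u | φ | ψ
-----------------
False | False | False | True | False
True | False | False | False | True
False | True | False | True | False
True | True | False | True | True
False | False | True | True | True
True | False | True | True | False
False | True | True | True | False
True | True | True | True | False
They differ at row 1 (q=False, t=False, u=False): φ=True but ψ=False.

No, they are not logically equivalent.


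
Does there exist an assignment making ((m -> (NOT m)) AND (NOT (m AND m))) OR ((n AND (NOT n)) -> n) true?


Search for a satisfying assignment over {m, n}.
Try m=F, n=F: the formula evaluates to T.
A satisfying assignment exists.

Satisfiable.


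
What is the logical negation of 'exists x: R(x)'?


¬(forall x: φ) = exists x: ¬φ, and ¬(exists x: φ) = forall x: ¬φ.
Apply to the existential statement.

forall x: ~(R(x))


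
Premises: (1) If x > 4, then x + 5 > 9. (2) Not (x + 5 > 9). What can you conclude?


Modus tollens: from (P → Q) and ¬Q, infer ¬P.
Q = 'x + 5 > 9' is denied; since P → Q, P must also fail.

Not (x > 4).


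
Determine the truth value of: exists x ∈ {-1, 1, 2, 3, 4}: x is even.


Evaluate the predicate on each element: -1:False, 1:False, 2:True, 3:False, 4:True.
Witness x = 2 satisfies the predicate.

True


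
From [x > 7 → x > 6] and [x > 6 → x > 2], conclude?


Hypothetical syllogism: from (P → Q) and (Q → R), infer (P → R).
Chain the two implications through the shared middle term 'x > 6'.

x > 7 → x > 2


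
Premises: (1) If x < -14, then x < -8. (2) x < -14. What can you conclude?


Modus ponens: from (P → Q) and P, infer Q.
P = 'x < -14' is asserted, and P → Q holds, so Q follows.

x < -8.


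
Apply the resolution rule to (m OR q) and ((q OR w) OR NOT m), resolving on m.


The clauses contain complementary literals m and NOTm.
Resolution eliminates this pair and disjoins the remaining literals (merging duplicates).

(q OR w)


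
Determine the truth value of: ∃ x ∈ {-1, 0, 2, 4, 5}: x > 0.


Evaluate the predicate on each element: -1:F, 0:F, 2:T, 4:T, 5:T.
Witness x = 2 satisfies the predicate.

T


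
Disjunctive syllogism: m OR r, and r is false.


Disjunctive syllogism: from (P ∨ Q) and ¬P, infer Q.
One disjunct, 'r', is ruled out; the other must hold.

m


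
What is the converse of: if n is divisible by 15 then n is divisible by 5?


The converse of (P → Q) is (Q → P). It is not in general equivalent to the original.
Here P = 'n is divisible by 15' and Q = 'n is divisible by 5'.

If n is divisible by 5, then n is divisible by 15.


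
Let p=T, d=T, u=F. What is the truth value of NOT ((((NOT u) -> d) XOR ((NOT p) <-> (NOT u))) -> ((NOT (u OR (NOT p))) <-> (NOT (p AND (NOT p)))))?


Substitute p=T, d=T, u=F:
… (earlier sub-steps elided)
((NOT u) -> d) XOR ((NOT p) <-> (NOT u)) = T XOR F = T
NOT p = F
u OR (NOT p) = F OR F = F
NOT (u OR (NOT p)) = T
NOT p = F
p AND (NOT p) = T AND F = F
NOT (p AND (NOT p)) = T
(NOT (u OR (NOT p))) <-> (NOT (p AND (NOT p))) = T <-> T = T
(((NOT u) -> d) XOR ((NOT p) <-> (NOT u))) -> ((NOT (u OR (NOT p))) <-> (NOT (p AND (NOT p)))) = T -> T = T
NOT ((((NOT u) -> d) XOR ((NOT p) <-> (NOT u))) -> ((NOT (u OR (NOT p))) <-> (NOT (p AND (NOT p))))) = F

F


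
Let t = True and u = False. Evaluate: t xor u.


Exclusive or is true when exactly one operand is true.
Substitute: t=True, u=False.
True xor False evaluates to True.

True


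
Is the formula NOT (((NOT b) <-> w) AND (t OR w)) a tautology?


Build the truth table over {b, t, w}:
b | t | w | φ
-------------
F | F | F | T
T | F | F | T
F | T | F | T
T | T | F | F
F | F | T | F
T | F | T | T
F | T | T | F
T | T | T | T
Counterexample at row 4: with b=T, t=T, w=F, the formula is F.

No, it is not a tautology.


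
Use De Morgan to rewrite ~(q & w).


De Morgan: the negation of a conjunction is the disjunction of the negations.
Distribute ~ across &, flipping it to |, and negate each literal.

(~q) | (~w)


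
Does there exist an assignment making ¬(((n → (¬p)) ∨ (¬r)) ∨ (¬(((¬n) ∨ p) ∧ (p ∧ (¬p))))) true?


Check all 8 assignments over {n, p, r}:
n | p | r | φ
-------------
F | F | F | F
T | F | F | F
F | T | F | F
T | T | F | F
F | F | T | F
T | F | T | F
F | T | T | F
T | T | T | F
No assignment makes the formula true.

Unsatisfiable.


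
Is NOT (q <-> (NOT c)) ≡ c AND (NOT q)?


Compare truth tables:
c | q | φ | ψ
-------------
F | F | T | F
T | F | F | T
F | T | F | F
T | T | T | F
They differ at row 1 (c=F, q=F): φ=T but ψ=F.

No, they are not logically equivalent.


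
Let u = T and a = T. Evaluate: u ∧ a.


Conjunction is true only when both operands are true.
Substitute: u=T, a=T.
T ∧ T evaluates to T.

T


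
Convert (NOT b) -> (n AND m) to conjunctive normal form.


Step 1: Rewrite (¬b) → (n ∧ m) as ¬(¬b) ∨ (n ∧ m).
Step 2: Distribute ∨ over ∧.
Step 3: Eliminate any double negations (¬¬X = X).

(b OR n) AND (b OR m)


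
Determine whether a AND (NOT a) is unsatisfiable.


Truth table over {a}:
a | φ
-----
F | F
T | F
Every row is false.

Yes, it is a contradiction.


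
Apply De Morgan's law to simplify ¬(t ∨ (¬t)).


De Morgan: the negation of a disjunction is the conjunction of the negations.
Distribute ¬ across ∨, flipping it to ∧, and negate each literal.

(¬t) ∧ t


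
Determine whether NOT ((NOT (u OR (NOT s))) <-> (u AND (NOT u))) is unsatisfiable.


Truth table over {s, u}:
s | u | φ
---------
F | F | F
T | F | T
F | T | F
T | T | F
Satisfying assignment at row 2: s=T, u=F gives T.

No, it is not a contradiction.


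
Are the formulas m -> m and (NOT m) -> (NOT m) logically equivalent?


Compare truth tables:
m | φ | ψ
---------
F | T | T
T | T | T
The columns φ and ψ agree on every row.

Yes, they are logically equivalent.


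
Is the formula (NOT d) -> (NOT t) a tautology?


Build the truth table over {d, t}:
d | t | φ
---------
F | F | T
T | F | T
F | T | F
T | T | T
Counterexample at row 3: with d=F, t=T, the formula is F.

No, it is not a tautology.


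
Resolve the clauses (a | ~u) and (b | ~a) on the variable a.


The clauses contain complementary literals a and ~a.
Resolution eliminates this pair and disjoins the remaining literals (merging duplicates).

(~u | b)


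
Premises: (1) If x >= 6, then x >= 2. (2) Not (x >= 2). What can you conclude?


Modus tollens: from (P → Q) and ¬Q, infer ¬P.
Q = 'x >= 2' is denied; since P → Q, P must also fail.

Not (x >= 6).


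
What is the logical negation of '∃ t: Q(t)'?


¬(∀ x: φ) = ∃ x: ¬φ, and ¬(∃ x: φ) = ∀ x: ¬φ.
Apply to the existential statement.

∀ t: ¬(Q(t))


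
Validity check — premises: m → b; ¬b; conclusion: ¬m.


This matches the form of modus tollens: the conclusion follows in every model of the premises.

Valid.


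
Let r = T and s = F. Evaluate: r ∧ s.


Conjunction is true only when both operands are true.
Substitute: r=T, s=F.
T ∧ F evaluates to F.

F


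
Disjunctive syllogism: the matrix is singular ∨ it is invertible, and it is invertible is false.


Disjunctive syllogism: from (P ∨ Q) and ¬P, infer Q.
One disjunct, 'it is invertible', is ruled out; the other must hold.

the matrix is singular


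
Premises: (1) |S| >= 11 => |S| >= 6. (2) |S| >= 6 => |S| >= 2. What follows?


Hypothetical syllogism: from (P → Q) and (Q → R), infer (P → R).
Chain the two implications through the shared middle term '|S| >= 6'.

|S| >= 11 => |S| >= 2


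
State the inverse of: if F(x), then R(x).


The inverse of (P → Q) is (¬P → ¬Q). It is equivalent to the converse, not to the original.
Here P = 'F(x)' and Q = 'R(x)'.

If not (F(x)), then not (R(x)).


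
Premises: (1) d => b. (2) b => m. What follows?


Hypothetical syllogism: from (P → Q) and (Q → R), infer (P → R).
Chain the two implications through the shared middle term 'b'.

d => m


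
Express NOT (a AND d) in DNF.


Step 1: Apply De Morgan: ¬(a ∧ d) = ¬a ∨ ¬d.

(NOT a) OR (NOT d)


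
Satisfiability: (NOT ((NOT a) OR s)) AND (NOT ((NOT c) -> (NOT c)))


Check all 8 assignments over {a, c, s}:
a | c | s | φ
-------------
F | F | F | F
T | F | F | F
F | T | F | F
T | T | F | F
F | F | T | F
T | F | T | F
F | T | T | F
T | T | T | F
No assignment makes the formula true.

Unsatisfiable.


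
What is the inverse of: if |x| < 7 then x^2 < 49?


The inverse of (P → Q) is (¬P → ¬Q). It is equivalent to the converse, not to the original.
Here P = '|x| < 7' and Q = 'x^2 < 49'.

If not (|x| < 7), then not (x^2 < 49).


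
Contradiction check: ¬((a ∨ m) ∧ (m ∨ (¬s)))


Truth table over {a, m, s}:
a | m | s | φ
-------------
F | F | F | T
T | F | F | F
F | T | F | F
T | T | F | F
F | F | T | T
T | F | T | T
F | T | T | F
T | T | T | F
Satisfying assignment at row 1: a=F, m=F, s=F gives T.

No, it is not a contradiction.


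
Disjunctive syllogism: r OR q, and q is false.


Disjunctive syllogism: from (P ∨ Q) and ¬P, infer Q.
One disjunct, 'q', is ruled out; the other must hold.

r


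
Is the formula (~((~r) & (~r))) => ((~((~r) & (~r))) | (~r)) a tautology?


Build the truth table over {r}:
r | φ
-----
False | True
True | True
Every row evaluates to true.

Yes, it is a tautology.


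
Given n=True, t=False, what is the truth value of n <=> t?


Biconditional is true when both operands have the same truth value.
Substitute: n=True, t=False.
True <=> False evaluates to False.

False


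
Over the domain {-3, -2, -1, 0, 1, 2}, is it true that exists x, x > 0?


Evaluate the predicate on each element: -3:False, -2:False, -1:False, 0:False, 1:True, 2:True.
Witness x = 1 satisfies the predicate.

True


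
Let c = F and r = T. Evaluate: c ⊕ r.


Exclusive or is true when exactly one operand is true.
Substitute: c=F, r=T.
F ⊕ T evaluates to T.

T


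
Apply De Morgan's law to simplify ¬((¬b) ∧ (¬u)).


De Morgan: the negation of a conjunction is the disjunction of the negations.
Distribute ¬ across ∧, flipping it to ∨, and negate each literal.

b ∨ u


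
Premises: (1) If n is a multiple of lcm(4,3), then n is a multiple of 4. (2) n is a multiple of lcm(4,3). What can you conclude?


Modus ponens: from (P → Q) and P, infer Q.
P = 'n is a multiple of lcm(4,3)' is asserted, and P → Q holds, so Q follows.

n is a multiple of 4.


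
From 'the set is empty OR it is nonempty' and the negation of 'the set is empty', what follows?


Disjunctive syllogism: from (P ∨ Q) and ¬P, infer Q.
One disjunct, 'the set is empty', is ruled out; the other must hold.

it is nonempty


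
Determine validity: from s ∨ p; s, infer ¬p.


This is affirming a disjunct (fallacy). There exist truth assignments where the premises are all true but the conclusion is false.

Invalid.


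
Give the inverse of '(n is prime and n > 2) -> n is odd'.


The inverse of (P → Q) is (¬P → ¬Q). It is equivalent to the converse, not to the original.
Here P = '(n is prime and n > 2)' and Q = 'n is odd'.

If not ((n is prime and n > 2)), then not (n is odd).


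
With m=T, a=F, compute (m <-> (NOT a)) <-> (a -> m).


Substitute m=T, a=F:
NOT a = T
m <-> (NOT a) = T <-> T = T
a -> m = F -> T = T
(m <-> (NOT a)) <-> (a -> m) = T <-> T = T

T


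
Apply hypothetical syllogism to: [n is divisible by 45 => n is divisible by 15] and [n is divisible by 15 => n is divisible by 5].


Hypothetical syllogism: from (P → Q) and (Q → R), infer (P → R).
Chain the two implications through the shared middle term 'n is divisible by 15'.

n is divisible by 45 => n is divisible by 5


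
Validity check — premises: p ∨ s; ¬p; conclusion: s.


This matches the form of disjunctive syllogism: the conclusion follows in every model of the premises.

Valid.


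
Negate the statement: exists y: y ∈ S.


¬(forall x: φ) = exists x: ¬φ, and ¬(exists x: φ) = forall x: ¬φ.
Apply to the existential statement.

forall y: ~(y ∈ S)


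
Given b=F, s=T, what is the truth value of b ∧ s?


Conjunction is true only when both operands are true.
Substitute: b=F, s=T.
F ∧ T evaluates to F.

F


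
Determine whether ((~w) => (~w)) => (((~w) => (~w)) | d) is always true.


Build the truth table over {d, w}:
d | w | φ
---------
False | False | True
True | False | True
False | True | True
True | True | True
Every row evaluates to true.

Yes, it is a tautology.


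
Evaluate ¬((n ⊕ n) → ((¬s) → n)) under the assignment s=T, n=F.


Substitute s=T, n=F:
n ⊕ n = F ⊕ F = F
¬s = F
(¬s) → n = F → F = T
(n ⊕ n) → ((¬s) → n) = F → T = T
¬((n ⊕ n) → ((¬s) → n)) = F

F


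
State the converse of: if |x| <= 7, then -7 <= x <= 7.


The converse of (P → Q) is (Q → P). It is not in general equivalent to the original.
Here P = '|x| <= 7' and Q = '-7 <= x <= 7'.

If -7 <= x <= 7, then |x| <= 7.


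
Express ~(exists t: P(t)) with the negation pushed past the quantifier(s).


¬(forall x: φ) = exists x: ¬φ, and ¬(exists x: φ) = forall x: ¬φ.
Apply to the existential statement.

forall t: ~(P(t))


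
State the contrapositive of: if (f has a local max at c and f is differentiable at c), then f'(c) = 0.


The contrapositive of (P → Q) is (¬Q → ¬P); it is logically equivalent to the original.
Here P = '(f has a local max at c and f is differentiable at c)' and Q = 'f'(c) = 0'.

If not (f'(c) = 0), then not ((f has a local max at c and f is differentiable at c)).


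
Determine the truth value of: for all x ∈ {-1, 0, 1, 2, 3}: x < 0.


Evaluate the predicate on each element: -1:T, 0:F, 1:F, 2:F, 3:F.
Counterexample x = 0 fails the predicate.

F


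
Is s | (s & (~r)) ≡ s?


Compare truth tables:
r | s | φ | ψ
-------------
False | False | False | False
True | False | False | False
False | True | True | True
True | True | True | True
The columns φ and ψ agree on every row.

Yes, they are logically equivalent.


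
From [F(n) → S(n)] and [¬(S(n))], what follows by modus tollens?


Modus tollens: from (P → Q) and ¬Q, infer ¬P.
Q = 'S(n)' is denied; since P → Q, P must also fail.

Not (F(n)).


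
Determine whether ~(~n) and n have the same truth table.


Compare truth tables:
n | φ | ψ
---------
False | False | False
True | True | True
The columns φ and ψ agree on every row.

Yes, they are logically equivalent.


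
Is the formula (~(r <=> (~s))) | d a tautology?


Build the truth table over {d, r, s}:
d | r | s | φ
-------------
False | False | False | True
True | False | False | True
False | True | False | False
True | True | False | True
False | False | True | False
True | False | True | True
False | True | True | True
True | True | True | True
Counterexample at row 3: with d=False, r=True, s=False, the formula is False.

No, it is not a tautology.


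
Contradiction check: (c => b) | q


Truth table over {b, c, q}:
b | c | q | φ
-------------
False | False | False | True
True | False | False | True
False | True | False | False
True | True | False | True
False | False | True | True
True | False | True | True
False | True | True | True
True | True | True | True
Satisfying assignment at row 1: b=False, c=False, q=False gives True.

No, it is not a contradiction.


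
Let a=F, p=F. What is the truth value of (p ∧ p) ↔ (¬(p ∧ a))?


Substitute a=F, p=F:
p ∧ p = F ∧ F = F
p ∧ a = F ∧ F = F
¬(p ∧ a) = T
(p ∧ p) ↔ (¬(p ∧ a)) = F ↔ T = F

F


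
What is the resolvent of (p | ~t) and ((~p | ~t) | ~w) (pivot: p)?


The clauses contain complementary literals p and ~p.
Resolution eliminates this pair and disjoins the remaining literals (merging duplicates).

(~t | ~w)


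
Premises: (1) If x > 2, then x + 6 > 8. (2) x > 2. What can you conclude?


Modus ponens: from (P → Q) and P, infer Q.
P = 'x > 2' is asserted, and P → Q holds, so Q follows.

x + 6 > 8.


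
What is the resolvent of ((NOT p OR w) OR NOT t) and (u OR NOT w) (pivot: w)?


The clauses contain complementary literals w and NOTw.
Resolution eliminates this pair and disjoins the remaining literals (merging duplicates).

((NOT p OR NOT t) OR u)


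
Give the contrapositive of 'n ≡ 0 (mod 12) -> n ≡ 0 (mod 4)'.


The contrapositive of (P → Q) is (¬Q → ¬P); it is logically equivalent to the original.
Here P = 'n ≡ 0 (mod 12)' and Q = 'n ≡ 0 (mod 4)'.

If not (n ≡ 0 (mod 4)), then not (n ≡ 0 (mod 12)).


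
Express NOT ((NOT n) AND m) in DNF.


Step 1: Apply De Morgan: ¬((¬n) ∧ m) = ¬(¬n) ∨ ¬m.
Step 2: Eliminate any double negations (¬¬X = X).

n OR (NOT m)


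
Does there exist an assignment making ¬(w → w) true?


Check all 2 assignments over {w}:
w | φ
-----
F | F
T | F
No assignment makes the formula true.

Unsatisfiable.


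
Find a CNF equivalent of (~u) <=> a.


Step 1: Rewrite (¬u) ↔ a as ((¬u) → a) ∧ (a → (¬u)).
Step 2: Rewrite each implication as a disjunction.
Step 3: Eliminate any double negations (¬¬X = X).

(u | a) & ((~a) | (~u))


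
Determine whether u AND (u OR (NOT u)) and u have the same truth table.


Compare truth tables:
u | φ | ψ
---------
F | F | F
T | T | T
The columns φ and ψ agree on every row.

Yes, they are logically equivalent.


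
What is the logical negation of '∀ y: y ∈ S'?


¬(∀ x: φ) = ∃ x: ¬φ, and ¬(∃ x: φ) = ∀ x: ¬φ.
Apply to the universal statement.

∃ y: ¬(y ∈ S)


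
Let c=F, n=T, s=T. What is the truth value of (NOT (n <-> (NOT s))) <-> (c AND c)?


Substitute c=F, n=T, s=T:
NOT s = F
n <-> (NOT s) = T <-> F = F
NOT (n <-> (NOT s)) = T
c AND c = F AND F = F
(NOT (n <-> (NOT s))) <-> (c AND c) = T <-> F = F

F


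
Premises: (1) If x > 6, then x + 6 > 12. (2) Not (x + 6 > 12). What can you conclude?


Modus tollens: from (P → Q) and ¬Q, infer ¬P.
Q = 'x + 6 > 12' is denied; since P → Q, P must also fail.

Not (x > 6).


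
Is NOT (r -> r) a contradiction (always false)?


Truth table over {r}:
r | φ
-----
F | F
T | F
Every row is false.

Yes, it is a contradiction.


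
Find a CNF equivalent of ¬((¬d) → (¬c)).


Step 1: Rewrite (¬d) → (¬c) as ¬(¬d) ∨ (¬c).
Step 2: Negate: ¬(¬(¬d) ∨ (¬c)) = (¬d) ∧ ¬(¬c) (De Morgan + double negation).
Step 3: Eliminate any double negations (¬¬X = X).

(¬d) ∧ c


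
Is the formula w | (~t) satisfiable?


Search for a satisfying assignment over {t, w}.
Try t=False, w=False: the formula evaluates to True.
A satisfying assignment exists.

Satisfiable.


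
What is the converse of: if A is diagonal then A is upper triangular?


The converse of (P → Q) is (Q → P). It is not in general equivalent to the original.
Here P = 'A is diagonal' and Q = 'A is upper triangular'.

If A is upper triangular, then A is diagonal.


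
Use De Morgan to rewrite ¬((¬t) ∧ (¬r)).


De Morgan: the negation of a conjunction is the disjunction of the negations.
Distribute ¬ across ∧, flipping it to ∨, and negate each literal.

t ∨ r


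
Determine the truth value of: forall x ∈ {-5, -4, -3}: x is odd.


Evaluate the predicate on each element: -5:True, -4:False, -3:True.
Counterexample x = -4 fails the predicate.

False


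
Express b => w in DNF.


Step 1: Rewrite b → w as ¬b ∨ w.

(~b) | w


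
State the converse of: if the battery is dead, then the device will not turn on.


The converse of (P → Q) is (Q → P). It is not in general equivalent to the original.
Here P = 'the battery is dead' and Q = 'the device will not turn on'.

If the device will not turn on, then the battery is dead.


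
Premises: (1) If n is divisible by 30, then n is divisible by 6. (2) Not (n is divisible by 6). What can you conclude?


Modus tollens: from (P → Q) and ¬Q, infer ¬P.
Q = 'n is divisible by 6' is denied; since P → Q, P must also fail.

Not (n is divisible by 30).


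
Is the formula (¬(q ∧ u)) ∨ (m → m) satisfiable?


Search for a satisfying assignment over {m, q, u}.
Try m=F, q=F, u=F: the formula evaluates to T.
A satisfying assignment exists.

Satisfiable.


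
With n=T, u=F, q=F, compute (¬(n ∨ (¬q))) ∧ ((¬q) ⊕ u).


Substitute n=T, u=F, q=F:
¬q = T
n ∨ (¬q) = T ∨ T = T
¬(n ∨ (¬q)) = F
¬q = T
(¬q) ⊕ u = T ⊕ F = T
(¬(n ∨ (¬q))) ∧ ((¬q) ⊕ u) = F ∧ T = F

F


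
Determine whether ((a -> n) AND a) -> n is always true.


Build the truth table over {a, n}:
a | n | φ
---------
F | F | T
T | F | T
F | T | T
T | T | T
Every row evaluates to true.

Yes, it is a tautology.


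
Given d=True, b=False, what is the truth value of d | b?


Disjunction is false only when both operands are false.
Substitute: d=True, b=False.
True | False evaluates to True.

True


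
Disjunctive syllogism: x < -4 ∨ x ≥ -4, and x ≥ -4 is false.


Disjunctive syllogism: from (P ∨ Q) and ¬P, infer Q.
One disjunct, 'x ≥ -4', is ruled out; the other must hold.

x < -4


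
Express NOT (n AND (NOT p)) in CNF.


Step 1: Apply De Morgan: ¬(n ∧ (¬p)) = ¬n ∨ ¬(¬p).
Step 2: Eliminate any double negations (¬¬X = X).

(NOT n) OR p


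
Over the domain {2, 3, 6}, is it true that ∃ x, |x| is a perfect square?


Evaluate the predicate on each element: 2:F, 3:F, 6:F.
No element satisfies the predicate.

F


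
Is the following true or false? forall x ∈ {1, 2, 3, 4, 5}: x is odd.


Evaluate the predicate on each element: 1:True, 2:False, 3:True, 4:False, 5:True.
Counterexample x = 2 fails the predicate.

False


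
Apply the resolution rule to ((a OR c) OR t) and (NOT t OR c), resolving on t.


The clauses contain complementary literals t and NOTt.
Resolution eliminates this pair and disjoins the remaining literals (merging duplicates).

(a OR c)


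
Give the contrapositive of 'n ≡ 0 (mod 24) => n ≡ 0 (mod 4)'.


The contrapositive of (P → Q) is (¬Q → ¬P); it is logically equivalent to the original.
Here P = 'n ≡ 0 (mod 24)' and Q = 'n ≡ 0 (mod 4)'.

If not (n ≡ 0 (mod 4)), then not (n ≡ 0 (mod 24)).


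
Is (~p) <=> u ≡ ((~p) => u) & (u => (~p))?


Compare truth tables:
p | u | φ | ψ
-------------
False | False | False | False
True | False | True | True
False | True | True | True
True | True | False | False
The columns φ and ψ agree on every row.

Yes, they are logically equivalent.


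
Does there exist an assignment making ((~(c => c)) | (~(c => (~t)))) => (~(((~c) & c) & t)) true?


Search for a satisfying assignment over {c, t}.
Try c=False, t=False: the formula evaluates to True.
A satisfying assignment exists.

Satisfiable.


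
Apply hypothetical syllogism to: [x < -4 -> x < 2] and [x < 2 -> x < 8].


Hypothetical syllogism: from (P → Q) and (Q → R), infer (P → R).
Chain the two implications through the shared middle term 'x < 2'.

x < -4 -> x < 8


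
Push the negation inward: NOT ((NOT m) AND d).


De Morgan: the negation of a conjunction is the disjunction of the negations.
Distribute NOT across AND, flipping it to OR, and negate each literal.

m OR (NOT d)


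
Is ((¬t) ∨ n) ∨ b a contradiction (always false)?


Truth table over {b, n, t}:
b | n | t | φ
-------------
F | F | F | T
T | F | F | T
F | T | F | T
T | T | F | T
F | F | T | F
T | F | T | T
F | T | T | T
T | T | T | T
Satisfying assignment at row 1: b=F, n=F, t=F gives T.

No, it is not a contradiction.


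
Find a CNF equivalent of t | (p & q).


Step 1: Distribute ∨ over ∧: t ∨ (p ∧ q) = (t ∨ p) ∧ (t ∨ q).

(t | p) & (t | q)


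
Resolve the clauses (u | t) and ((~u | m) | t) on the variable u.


The clauses contain complementary literals u and ~u.
Resolution eliminates this pair and disjoins the remaining literals (merging duplicates).

(t | m)


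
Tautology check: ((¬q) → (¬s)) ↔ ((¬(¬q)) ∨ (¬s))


Build the truth table over {q, s}:
q | s | φ
---------
F | F | T
T | F | T
F | T | T
T | T | T
Every row evaluates to true.

Yes, it is a tautology.


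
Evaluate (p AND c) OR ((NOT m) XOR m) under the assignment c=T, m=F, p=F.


Substitute c=T, m=F, p=F:
p AND c = F AND T = F
NOT m = T
(NOT m) XOR m = T XOR F = T
(p AND c) OR ((NOT m) XOR m) = F OR T = T

T


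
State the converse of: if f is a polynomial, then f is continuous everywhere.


The converse of (P → Q) is (Q → P). It is not in general equivalent to the original.
Here P = 'f is a polynomial' and Q = 'f is continuous everywhere'.

If f is continuous everywhere, then f is a polynomial.


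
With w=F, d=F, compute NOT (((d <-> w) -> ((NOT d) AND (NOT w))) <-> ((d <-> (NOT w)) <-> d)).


Substitute w=F, d=F:
d <-> w = F <-> F = T
NOT d = T
NOT w = T
(NOT d) AND (NOT w) = T AND T = T
(d <-> w) -> ((NOT d) AND (NOT w)) = T -> T = T
NOT w = T
d <-> (NOT w) = F <-> T = F
(d <-> (NOT w)) <-> d = F <-> F = T
((d <-> w) -> ((NOT d) AND (NOT w))) <-> ((d <-> (NOT w)) <-> d) = T <-> T = T
NOT (((d <-> w) -> ((NOT d) AND (NOT w))) <-> ((d <-> (NOT w)) <-> d)) = F

F


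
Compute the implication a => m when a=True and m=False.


Implication is false only when antecedent is true and consequent is false.
Substitute: a=True, m=False.
True => False evaluates to False.

False


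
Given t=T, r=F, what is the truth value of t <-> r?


Biconditional is true when both operands have the same truth value.
Substitute: t=T, r=F.
T <-> F evaluates to F.

F


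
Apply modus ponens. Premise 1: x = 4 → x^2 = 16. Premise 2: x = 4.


Modus ponens: from (P → Q) and P, infer Q.
P = 'x = 4' is asserted, and P → Q holds, so Q follows.

x^2 = 16.


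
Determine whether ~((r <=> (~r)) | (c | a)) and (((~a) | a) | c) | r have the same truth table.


Compare truth tables:
a | c | r | φ | ψ
-----------------
False | False | False | True | True
True | False | False | False | True
False | True | False | False | True
True | True | False | False | True
False | False | True | True | True
True | False | True | False | True
False | True | True | False | True
True | True | True | False | True
They differ at row 2 (a=True, c=False, r=False): φ=False but ψ=True.

No, they are not logically equivalent.


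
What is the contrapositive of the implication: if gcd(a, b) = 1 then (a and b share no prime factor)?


The contrapositive of (P → Q) is (¬Q → ¬P); it is logically equivalent to the original.
Here P = 'gcd(a, b) = 1' and Q = '(a and b share no prime factor)'.

If not ((a and b share no prime factor)), then not (gcd(a, b) = 1).


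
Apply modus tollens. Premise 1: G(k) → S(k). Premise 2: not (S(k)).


Modus tollens: from (P → Q) and ¬Q, infer ¬P.
Q = 'S(k)' is denied; since P → Q, P must also fail.

Not (G(k)).


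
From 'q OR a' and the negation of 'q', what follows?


Disjunctive syllogism: from (P ∨ Q) and ¬P, infer Q.
One disjunct, 'q', is ruled out; the other must hold.

a


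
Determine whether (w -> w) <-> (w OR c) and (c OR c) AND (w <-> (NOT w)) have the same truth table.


Compare truth tables:
c | w | φ | ψ
-------------
F | F | F | F
T | F | T | F
F | T | T | F
T | T | T | F
They differ at row 2 (c=T, w=F): φ=T but ψ=F.

No, they are not logically equivalent.


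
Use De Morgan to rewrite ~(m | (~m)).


De Morgan: the negation of a disjunction is the conjunction of the negations.
Distribute ~ across |, flipping it to &, and negate each literal.

(~m) & m


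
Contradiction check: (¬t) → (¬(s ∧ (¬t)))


Truth table over {s, t}:
s | t | φ
---------
F | F | T
T | F | F
F | T | T
T | T | T
Satisfying assignment at row 1: s=F, t=F gives T.

No, it is not a contradiction.


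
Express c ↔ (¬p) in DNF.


Step 1: c ↔ (¬p) is true exactly when both agree: (c ∧ (¬p)) ∨ (¬c ∧ ¬(¬p)).
Step 2: Eliminate any double negations (¬¬X = X).

(c ∧ (¬p)) ∨ ((¬c) ∧ p)


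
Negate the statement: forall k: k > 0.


¬(forall x: φ) = exists x: ¬φ, and ¬(exists x: φ) = forall x: ¬φ.
Apply to the universal statement.

exists k: ~(k > 0)


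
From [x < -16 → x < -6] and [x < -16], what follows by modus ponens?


Modus ponens: from (P → Q) and P, infer Q.
P = 'x < -16' is asserted, and P → Q holds, so Q follows.

x < -6.


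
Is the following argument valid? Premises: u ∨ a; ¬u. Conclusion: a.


This matches the form of disjunctive syllogism: the conclusion follows in every model of the premises.

Valid.


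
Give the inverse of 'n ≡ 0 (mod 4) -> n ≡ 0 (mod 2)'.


The inverse of (P → Q) is (¬P → ¬Q). It is equivalent to the converse, not to the original.
Here P = 'n ≡ 0 (mod 4)' and Q = 'n ≡ 0 (mod 2)'.

If not (n ≡ 0 (mod 4)), then not (n ≡ 0 (mod 2)).


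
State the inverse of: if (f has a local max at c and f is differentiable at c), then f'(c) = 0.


The inverse of (P → Q) is (¬P → ¬Q). It is equivalent to the converse, not to the original.
Here P = '(f has a local max at c and f is differentiable at c)' and Q = 'f'(c) = 0'.

If not ((f has a local max at c and f is differentiable at c)), then not (f'(c) = 0).


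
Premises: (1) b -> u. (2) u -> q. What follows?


Hypothetical syllogism: from (P → Q) and (Q → R), infer (P → R).
Chain the two implications through the shared middle term 'u'.

b -> q


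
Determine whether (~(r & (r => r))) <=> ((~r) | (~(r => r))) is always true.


Build the truth table over {r}:
r | φ
-----
False | True
True | True
Every row evaluates to true.

Yes, it is a tautology.
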